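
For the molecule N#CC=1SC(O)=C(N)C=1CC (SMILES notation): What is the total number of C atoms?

Count every carbon token in the SMILES (each C, including those in ring-closure positions and inside branches).
Carbon count: 7.

7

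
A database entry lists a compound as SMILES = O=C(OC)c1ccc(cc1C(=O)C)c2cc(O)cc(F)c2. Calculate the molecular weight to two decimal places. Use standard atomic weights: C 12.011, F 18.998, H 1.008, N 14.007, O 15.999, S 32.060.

288.27 g/mol

First, the molecular formula is C16H13FO4 (counting implicit H from valence).
  C: 16 × 12.011 = 192.176
  F: 1 × 18.998 = 18.998
  H: 13 × 1.008 = 13.104
  O: 4 × 15.999 = 63.996
Sum: 16×12.011 + 1×18.998 + 13×1.008 + 4×15.999 = 288.274 → 288.27 g/mol.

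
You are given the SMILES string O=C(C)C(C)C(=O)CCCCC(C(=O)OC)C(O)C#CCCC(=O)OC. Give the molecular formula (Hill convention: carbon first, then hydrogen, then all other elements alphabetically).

Walk through each heavy atom and fill implicit hydrogens from standard valence (C 4, N 3, O 2, S 2, halogen 1):
  atom 1: O, bond orders sum to 2 (valence 2) → 0 H
  atom 2: C, bond orders sum to 4 (valence 4) → 0 H
  atom 3: C, bond orders sum to 1 (valence 4) → 3 H
  atom 4: C, bond orders sum to 3 (valence 4) → 1 H
  atom 5: C, bond orders sum to 1 (valence 4) → 3 H
  atom 6: C, bond orders sum to 4 (valence 4) → 0 H
  atom 7: O, bond orders sum to 2 (valence 2) → 0 H
  atom 8: C, bond orders sum to 2 (valence 4) → 2 H
  atom 9: C, bond orders sum to 2 (valence 4) → 2 H
  atom 10: C, bond orders sum to 2 (valence 4) → 2 H
  atom 11: C, bond orders sum to 2 (valence 4) → 2 H
  atom 12: C, bond orders sum to 3 (valence 4) → 1 H
  atom 13: C, bond orders sum to 4 (valence 4) → 0 H
  atom 14: O, bond orders sum to 2 (valence 2) → 0 H
  atom 15: O, bond orders sum to 2 (valence 2) → 0 H
  atom 16: C, bond orders sum to 1 (valence 4) → 3 H
  atom 17: C, bond orders sum to 3 (valence 4) → 1 H
  atom 18: O, bond orders sum to 1 (valence 2) → 1 H
  atom 19: C, bond orders sum to 4 (valence 4) → 0 H
  atom 20: C, bond orders sum to 4 (valence 4) → 0 H
  atom 21: C, bond orders sum to 2 (valence 4) → 2 H
  atom 22: C, bond orders sum to 2 (valence 4) → 2 H
  atom 23: C, bond orders sum to 4 (valence 4) → 0 H
  atom 24: O, bond orders sum to 2 (valence 2) → 0 H
  atom 25: O, bond orders sum to 2 (valence 2) → 0 H
  atom 26: C, bond orders sum to 1 (valence 4) → 3 H
Totals → C:19, H:28, O:7.
In Hill order: C19H28O7.

C19H28O7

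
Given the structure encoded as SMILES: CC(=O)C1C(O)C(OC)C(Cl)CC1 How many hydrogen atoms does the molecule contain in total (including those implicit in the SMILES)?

Walk through each heavy atom and fill implicit hydrogens from standard valence (C 4, N 3, O 2, S 2, halogen 1):
  atom 1: C, bond orders sum to 1 (valence 4) → 3 H
  atom 2: C, bond orders sum to 4 (valence 4) → 0 H
  atom 3: O, bond orders sum to 2 (valence 2) → 0 H
  atom 4: C, bond orders sum to 3 (valence 4) → 1 H
  atom 5: C, bond orders sum to 3 (valence 4) → 1 H
  atom 6: O, bond orders sum to 1 (valence 2) → 1 H
  atom 7: C, bond orders sum to 3 (valence 4) → 1 H
  atom 8: O, bond orders sum to 2 (valence 2) → 0 H
  atom 9: C, bond orders sum to 1 (valence 4) → 3 H
  atom 10: C, bond orders sum to 3 (valence 4) → 1 H
  atom 11: Cl (halogen, monovalent) → 0 H
  atom 12: C, bond orders sum to 2 (valence 4) → 2 H
  atom 13: C, bond orders sum to 2 (valence 4) → 2 H
Total hydrogens: 15.

15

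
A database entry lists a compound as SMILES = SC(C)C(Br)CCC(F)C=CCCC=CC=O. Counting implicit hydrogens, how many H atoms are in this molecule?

Walk through each heavy atom and fill implicit hydrogens from standard valence (C 4, N 3, O 2, S 2, halogen 1):
  atom 1: S, bond orders sum to 1 (valence 2) → 1 H
  atom 2: C, bond orders sum to 3 (valence 4) → 1 H
  atom 3: C, bond orders sum to 1 (valence 4) → 3 H
  atom 4: C, bond orders sum to 3 (valence 4) → 1 H
  atom 5: Br (halogen, monovalent) → 0 H
  atom 6: C, bond orders sum to 2 (valence 4) → 2 H
  atom 7: C, bond orders sum to 2 (valence 4) → 2 H
  atom 8: C, bond orders sum to 3 (valence 4) → 1 H
  atom 9: F (halogen, monovalent) → 0 H
  atom 10: C, bond orders sum to 3 (valence 4) → 1 H
  atom 11: C, bond orders sum to 3 (valence 4) → 1 H
  atom 12: C, bond orders sum to 2 (valence 4) → 2 H
  atom 13: C, bond orders sum to 2 (valence 4) → 2 H
  atom 14: C, bond orders sum to 3 (valence 4) → 1 H
  atom 15: C, bond orders sum to 3 (valence 4) → 1 H
  atom 16: C, bond orders sum to 3 (valence 4) → 1 H
  atom 17: O, bond orders sum to 2 (valence 2) → 0 H
Total hydrogens: 20.

20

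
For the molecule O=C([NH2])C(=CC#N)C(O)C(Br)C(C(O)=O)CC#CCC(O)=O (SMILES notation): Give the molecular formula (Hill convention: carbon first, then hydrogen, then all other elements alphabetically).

C13H13BrN2O6

Walk through each heavy atom and fill implicit hydrogens from standard valence (C 4, N 3, O 2, S 2, halogen 1):
  atom 1: O, bond orders sum to 2 (valence 2) → 0 H
  atom 2: C, bond orders sum to 4 (valence 4) → 0 H
  atom 3: N with explicit H count 2
  atom 4: C, bond orders sum to 4 (valence 4) → 0 H
  atom 5: C, bond orders sum to 3 (valence 4) → 1 H
  atom 6: C, bond orders sum to 4 (valence 4) → 0 H
  atom 7: N, bond orders sum to 3 (valence 3) → 0 H
  atom 8: C, bond orders sum to 3 (valence 4) → 1 H
  atom 9: O, bond orders sum to 1 (valence 2) → 1 H
  atom 10: C, bond orders sum to 3 (valence 4) → 1 H
  atom 11: Br (halogen, monovalent) → 0 H
  atom 12: C, bond orders sum to 3 (valence 4) → 1 H
  atom 13: C, bond orders sum to 4 (valence 4) → 0 H
  atom 14: O, bond orders sum to 1 (valence 2) → 1 H
  atom 15: O, bond orders sum to 2 (valence 2) → 0 H
  atom 16: C, bond orders sum to 2 (valence 4) → 2 H
  atom 17: C, bond orders sum to 4 (valence 4) → 0 H
  atom 18: C, bond orders sum to 4 (valence 4) → 0 H
  atom 19: C, bond orders sum to 2 (valence 4) → 2 H
  atom 20: C, bond orders sum to 4 (valence 4) → 0 H
  atom 21: O, bond orders sum to 1 (valence 2) → 1 H
  atom 22: O, bond orders sum to 2 (valence 2) → 0 H
Totals → C:13, H:13, Br:1, N:2, O:6.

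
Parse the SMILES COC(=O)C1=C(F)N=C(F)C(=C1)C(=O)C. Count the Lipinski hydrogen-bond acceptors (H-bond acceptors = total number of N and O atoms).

4

N atoms: 1; O atoms: 3.
Lipinski HBA = 1 + 3 = 4.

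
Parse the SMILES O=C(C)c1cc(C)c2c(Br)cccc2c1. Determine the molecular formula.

Walk through each heavy atom and fill implicit hydrogens from standard valence (C 4, N 3, O 2, S 2, halogen 1); for lowercase aromatic atoms, an aromatic c carries 1 H when it has two neighbours and 0 H with three, and aromatic n carries 0 H:
  atom 1: O, bond orders sum to 2 (valence 2) → 0 H
  atom 2: C, bond orders sum to 4 (valence 4) → 0 H
  atom 3: C, bond orders sum to 1 (valence 4) → 3 H
  atom 4: aromatic c, 3 neighbours → 0 H
  atom 5: aromatic c, 2 neighbours → 1 H
  atom 6: aromatic c, 3 neighbours → 0 H
  atom 7: C, bond orders sum to 1 (valence 4) → 3 H
  atom 8: aromatic c, 3 neighbours → 0 H
  atom 9: aromatic c, 3 neighbours → 0 H
  atom 10: Br (halogen, monovalent) → 0 H
  atom 11: aromatic c, 2 neighbours → 1 H
  atom 12: aromatic c, 2 neighbours → 1 H
  atom 13: aromatic c, 2 neighbours → 1 H
  atom 14: aromatic c, 3 neighbours → 0 H
  atom 15: aromatic c, 2 neighbours → 1 H
Totals → C:13, H:11, Br:1, O:1.

C13H11BrO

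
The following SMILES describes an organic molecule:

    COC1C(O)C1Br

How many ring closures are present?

1

In SMILES, each pair of matching ring-closure digits denotes one ring-closing bond; the number of such bonds equals the number of independent rings.
Ring-closure bonds here: 1.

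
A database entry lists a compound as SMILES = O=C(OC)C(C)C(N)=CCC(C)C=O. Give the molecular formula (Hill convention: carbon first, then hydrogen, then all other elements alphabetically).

Walk through each heavy atom and fill implicit hydrogens from standard valence (C 4, N 3, O 2, S 2, halogen 1):
  atom 1: O, bond orders sum to 2 (valence 2) → 0 H
  atom 2: C, bond orders sum to 4 (valence 4) → 0 H
  atom 3: O, bond orders sum to 2 (valence 2) → 0 H
  atom 4: C, bond orders sum to 1 (valence 4) → 3 H
  atom 5: C, bond orders sum to 3 (valence 4) → 1 H
  atom 6: C, bond orders sum to 1 (valence 4) → 3 H
  atom 7: C, bond orders sum to 4 (valence 4) → 0 H
  atom 8: N, bond orders sum to 1 (valence 3) → 2 H
  atom 9: C, bond orders sum to 3 (valence 4) → 1 H
  atom 10: C, bond orders sum to 2 (valence 4) → 2 H
  atom 11: C, bond orders sum to 3 (valence 4) → 1 H
  atom 12: C, bond orders sum to 1 (valence 4) → 3 H
  atom 13: C, bond orders sum to 3 (valence 4) → 1 H
  atom 14: O, bond orders sum to 2 (valence 2) → 0 H
Totals → C:10, H:17, N:1, O:3.
In Hill order: C10H17NO3.

C10H17NO3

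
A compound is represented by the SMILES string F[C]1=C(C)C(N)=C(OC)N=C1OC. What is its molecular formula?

C8H11FN2O2

Walk through each heavy atom and fill implicit hydrogens from standard valence (C 4, N 3, O 2, S 2, halogen 1):
  atom 1: F (halogen, monovalent) → 0 H
  atom 2: C with explicit H count 0
  atom 3: C, bond orders sum to 4 (valence 4) → 0 H
  atom 4: C, bond orders sum to 1 (valence 4) → 3 H
  atom 5: C, bond orders sum to 4 (valence 4) → 0 H
  atom 6: N, bond orders sum to 1 (valence 3) → 2 H
  atom 7: C, bond orders sum to 4 (valence 4) → 0 H
  atom 8: O, bond orders sum to 2 (valence 2) → 0 H
  atom 9: C, bond orders sum to 1 (valence 4) → 3 H
  atom 10: N, bond orders sum to 3 (valence 3) → 0 H
  atom 11: C, bond orders sum to 4 (valence 4) → 0 H
  atom 12: O, bond orders sum to 2 (valence 2) → 0 H
  atom 13: C, bond orders sum to 1 (valence 4) → 3 H
Totals → C:8, H:11, F:1, N:2, O:2.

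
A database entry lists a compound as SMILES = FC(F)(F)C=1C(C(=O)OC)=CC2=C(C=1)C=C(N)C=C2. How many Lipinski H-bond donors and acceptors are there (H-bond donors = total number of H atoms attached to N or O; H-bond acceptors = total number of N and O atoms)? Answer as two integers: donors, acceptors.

2, 3

Donors: find every N or O and count the H atoms it carries.
  atom 8 (O): bond orders sum to 2 → 0 H
  atom 9 (O): bond orders sum to 2 → 0 H
  atom 17 (N): bond orders sum to 1 → 2 H
Lipinski HBD = 2.
Acceptors: N atoms = 1, O atoms = 2 → HBA = 3.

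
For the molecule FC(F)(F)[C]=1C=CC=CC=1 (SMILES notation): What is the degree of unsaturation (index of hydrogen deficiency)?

4

Degree of unsaturation = (number of rings) + (number of π bonds).
Ring closures in the SMILES: 1.
π bonds: 3 double bonds (each 1 DoU) → 3 DoU from unsaturation.
Total DoU = 1 + 3 = 4.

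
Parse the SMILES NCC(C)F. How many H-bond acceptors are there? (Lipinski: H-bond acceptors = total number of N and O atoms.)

1

N atoms: 1; O atoms: 0.
Lipinski HBA = 1 + 0 = 1.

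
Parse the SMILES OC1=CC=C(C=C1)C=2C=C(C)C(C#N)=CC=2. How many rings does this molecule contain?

2

In SMILES, each pair of matching ring-closure digits denotes one ring-closing bond; the number of such bonds equals the number of independent rings.
Ring-closure bonds here: 2.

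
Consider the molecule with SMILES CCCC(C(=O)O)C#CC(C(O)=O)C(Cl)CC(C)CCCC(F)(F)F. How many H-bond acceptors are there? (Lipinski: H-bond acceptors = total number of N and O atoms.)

N atoms: 0; O atoms: 4.
Lipinski HBA = 0 + 4 = 4.

4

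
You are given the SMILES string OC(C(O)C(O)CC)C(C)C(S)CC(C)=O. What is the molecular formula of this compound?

Walk through each heavy atom and fill implicit hydrogens from standard valence (C 4, N 3, O 2, S 2, halogen 1):
  atom 1: O, bond orders sum to 1 (valence 2) → 1 H
  atom 2: C, bond orders sum to 3 (valence 4) → 1 H
  atom 3: C, bond orders sum to 3 (valence 4) → 1 H
  atom 4: O, bond orders sum to 1 (valence 2) → 1 H
  atom 5: C, bond orders sum to 3 (valence 4) → 1 H
  atom 6: O, bond orders sum to 1 (valence 2) → 1 H
  atom 7: C, bond orders sum to 2 (valence 4) → 2 H
  atom 8: C, bond orders sum to 1 (valence 4) → 3 H
  atom 9: C, bond orders sum to 3 (valence 4) → 1 H
  atom 10: C, bond orders sum to 1 (valence 4) → 3 H
  atom 11: C, bond orders sum to 3 (valence 4) → 1 H
  atom 12: S, bond orders sum to 1 (valence 2) → 1 H
  atom 13: C, bond orders sum to 2 (valence 4) → 2 H
  atom 14: C, bond orders sum to 4 (valence 4) → 0 H
  atom 15: C, bond orders sum to 1 (valence 4) → 3 H
  atom 16: O, bond orders sum to 2 (valence 2) → 0 H
Totals → C:11, H:22, O:4, S:1.

C11H22O4S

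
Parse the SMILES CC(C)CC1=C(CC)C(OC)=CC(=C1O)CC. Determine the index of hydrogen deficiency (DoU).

Molecular formula: C15H24O2.
DoU = (2C + 2 + N − H − X) / 2, where X is the halogen count and O/S are ignored.
    = (2·15 + 2 + 0 − 24 − 0) / 2 = 8 / 2 = 4.

4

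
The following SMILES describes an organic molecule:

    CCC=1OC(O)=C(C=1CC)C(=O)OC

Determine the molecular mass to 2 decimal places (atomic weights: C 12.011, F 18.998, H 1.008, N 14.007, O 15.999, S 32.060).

198.22 g/mol

First, the molecular formula is C10H14O4 (counting implicit H from valence).
  C: 10 × 12.011 = 120.110
  H: 14 × 1.008 = 14.112
  O: 4 × 15.999 = 63.996
Sum: 10×12.011 + 14×1.008 + 4×15.999 = 198.218 → 198.22 g/mol.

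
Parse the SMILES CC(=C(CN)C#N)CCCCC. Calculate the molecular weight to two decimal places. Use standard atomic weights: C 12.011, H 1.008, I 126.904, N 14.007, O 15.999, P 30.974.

166.27 g/mol

First, the molecular formula is C10H18N2 (counting implicit H from valence).
  C: 10 × 12.011 = 120.110
  H: 18 × 1.008 = 18.144
  N: 2 × 14.007 = 28.014
Sum: 10×12.011 + 18×1.008 + 2×14.007 = 166.268 → 166.27 g/mol.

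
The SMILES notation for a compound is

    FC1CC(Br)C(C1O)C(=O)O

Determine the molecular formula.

Walk through each heavy atom and fill implicit hydrogens from standard valence (C 4, N 3, O 2, S 2, halogen 1):
  atom 1: F (halogen, monovalent) → 0 H
  atom 2: C, bond orders sum to 3 (valence 4) → 1 H
  atom 3: C, bond orders sum to 2 (valence 4) → 2 H
  atom 4: C, bond orders sum to 3 (valence 4) → 1 H
  atom 5: Br (halogen, monovalent) → 0 H
  atom 6: C, bond orders sum to 3 (valence 4) → 1 H
  atom 7: C, bond orders sum to 3 (valence 4) → 1 H
  atom 8: O, bond orders sum to 1 (valence 2) → 1 H
  atom 9: C, bond orders sum to 4 (valence 4) → 0 H
  atom 10: O, bond orders sum to 2 (valence 2) → 0 H
  atom 11: O, bond orders sum to 1 (valence 2) → 1 H
Totals → C:6, H:8, Br:1, F:1, O:3.
In Hill order: C6H8BrFO3.

C6H8BrFO3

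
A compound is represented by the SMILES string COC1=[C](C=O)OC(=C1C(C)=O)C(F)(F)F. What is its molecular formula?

Walk through each heavy atom and fill implicit hydrogens from standard valence (C 4, N 3, O 2, S 2, halogen 1):
  atom 1: C, bond orders sum to 1 (valence 4) → 3 H
  atom 2: O, bond orders sum to 2 (valence 2) → 0 H
  atom 3: C, bond orders sum to 4 (valence 4) → 0 H
  atom 4: C with explicit H count 0
  atom 5: C, bond orders sum to 3 (valence 4) → 1 H
  atom 6: O, bond orders sum to 2 (valence 2) → 0 H
  atom 7: O, bond orders sum to 2 (valence 2) → 0 H
  atom 8: C, bond orders sum to 4 (valence 4) → 0 H
  atom 9: C, bond orders sum to 4 (valence 4) → 0 H
  atom 10: C, bond orders sum to 4 (valence 4) → 0 H
  atom 11: C, bond orders sum to 1 (valence 4) → 3 H
  atom 12: O, bond orders sum to 2 (valence 2) → 0 H
  atom 13: C, bond orders sum to 4 (valence 4) → 0 H
  atom 14: F (halogen, monovalent) → 0 H
  atom 15: F (halogen, monovalent) → 0 H
  atom 16: F (halogen, monovalent) → 0 H
Totals → C:9, H:7, F:3, O:4.
In Hill order: C9H7F3O4.

C9H7F3O4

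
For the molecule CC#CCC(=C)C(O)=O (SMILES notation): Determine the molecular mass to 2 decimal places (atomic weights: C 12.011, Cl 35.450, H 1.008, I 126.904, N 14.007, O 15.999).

124.14 g/mol

First, the molecular formula is C7H8O2 (counting implicit H from valence).
  C: 7 × 12.011 = 84.077
  H: 8 × 1.008 = 8.064
  O: 2 × 15.999 = 31.998
Sum: 7×12.011 + 8×1.008 + 2×15.999 = 124.139 → 124.14 g/mol.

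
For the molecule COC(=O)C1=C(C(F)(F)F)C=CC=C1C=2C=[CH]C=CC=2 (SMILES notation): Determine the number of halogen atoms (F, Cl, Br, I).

3

Halogen atoms appear at heavy-atom positions 8, 9, 10 (3×F).
Other groups present: 1 ester.
Halogen count: 3.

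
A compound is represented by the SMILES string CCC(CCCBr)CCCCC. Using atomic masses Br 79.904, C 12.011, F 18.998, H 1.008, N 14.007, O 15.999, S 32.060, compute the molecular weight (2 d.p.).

First, the molecular formula is C11H23Br (counting implicit H from valence).
  Br: 1 × 79.904 = 79.904
  C: 11 × 12.011 = 132.121
  H: 23 × 1.008 = 23.184
Sum: 1×79.904 + 11×12.011 + 23×1.008 = 235.209 → 235.21 g/mol.

235.21 g/mol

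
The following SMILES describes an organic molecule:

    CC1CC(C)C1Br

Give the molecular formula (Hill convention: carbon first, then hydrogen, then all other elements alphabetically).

C6H11Br

Walk through each heavy atom and fill implicit hydrogens from standard valence (C 4, N 3, O 2, S 2, halogen 1):
  atom 1: C, bond orders sum to 1 (valence 4) → 3 H
  atom 2: C, bond orders sum to 3 (valence 4) → 1 H
  atom 3: C, bond orders sum to 2 (valence 4) → 2 H
  atom 4: C, bond orders sum to 3 (valence 4) → 1 H
  atom 5: C, bond orders sum to 1 (valence 4) → 3 H
  atom 6: C, bond orders sum to 3 (valence 4) → 1 H
  atom 7: Br (halogen, monovalent) → 0 H
Totals → C:6, H:11, Br:1.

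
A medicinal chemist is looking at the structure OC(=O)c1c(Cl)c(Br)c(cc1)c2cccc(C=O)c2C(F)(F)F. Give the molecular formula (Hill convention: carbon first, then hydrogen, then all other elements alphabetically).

C15H7BrClF3O3

Walk through each heavy atom and fill implicit hydrogens from standard valence (C 4, N 3, O 2, S 2, halogen 1); for lowercase aromatic atoms, an aromatic c carries 1 H when it has two neighbours and 0 H with three, and aromatic n carries 0 H:
  atom 1: O, bond orders sum to 1 (valence 2) → 1 H
  atom 2: C, bond orders sum to 4 (valence 4) → 0 H
  atom 3: O, bond orders sum to 2 (valence 2) → 0 H
  atom 4: aromatic c, 3 neighbours → 0 H
  atom 5: aromatic c, 3 neighbours → 0 H
  atom 6: Cl (halogen, monovalent) → 0 H
  atom 7: aromatic c, 3 neighbours → 0 H
  atom 8: Br (halogen, monovalent) → 0 H
  atom 9: aromatic c, 3 neighbours → 0 H
  atom 10: aromatic c, 2 neighbours → 1 H
  atom 11: aromatic c, 2 neighbours → 1 H
  atom 12: aromatic c, 3 neighbours → 0 H
  atom 13: aromatic c, 2 neighbours → 1 H
  atom 14: aromatic c, 2 neighbours → 1 H
  atom 15: aromatic c, 2 neighbours → 1 H
  atom 16: aromatic c, 3 neighbours → 0 H
  atom 17: C, bond orders sum to 3 (valence 4) → 1 H
  atom 18: O, bond orders sum to 2 (valence 2) → 0 H
  atom 19: aromatic c, 3 neighbours → 0 H
  atom 20: C, bond orders sum to 4 (valence 4) → 0 H
  atom 21: F (halogen, monovalent) → 0 H
  atom 22: F (halogen, monovalent) → 0 H
  atom 23: F (halogen, monovalent) → 0 H
Totals → C:15, H:7, Br:1, Cl:1, F:3, O:3.
In Hill order: C15H7BrClF3O3.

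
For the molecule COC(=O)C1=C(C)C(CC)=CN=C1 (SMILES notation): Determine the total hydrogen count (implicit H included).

Walk through each heavy atom and fill implicit hydrogens from standard valence (C 4, N 3, O 2, S 2, halogen 1):
  atom 1: C, bond orders sum to 1 (valence 4) → 3 H
  atom 2: O, bond orders sum to 2 (valence 2) → 0 H
  atom 3: C, bond orders sum to 4 (valence 4) → 0 H
  atom 4: O, bond orders sum to 2 (valence 2) → 0 H
  atom 5: C, bond orders sum to 4 (valence 4) → 0 H
  atom 6: C, bond orders sum to 4 (valence 4) → 0 H
  atom 7: C, bond orders sum to 1 (valence 4) → 3 H
  atom 8: C, bond orders sum to 4 (valence 4) → 0 H
  atom 9: C, bond orders sum to 2 (valence 4) → 2 H
  atom 10: C, bond orders sum to 1 (valence 4) → 3 H
  atom 11: C, bond orders sum to 3 (valence 4) → 1 H
  atom 12: N, bond orders sum to 3 (valence 3) → 0 H
  atom 13: C, bond orders sum to 3 (valence 4) → 1 H
Total hydrogens: 13.

13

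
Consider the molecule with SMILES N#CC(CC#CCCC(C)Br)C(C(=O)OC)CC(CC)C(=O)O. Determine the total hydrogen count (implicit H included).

24

Walk through each heavy atom and fill implicit hydrogens from standard valence (C 4, N 3, O 2, S 2, halogen 1):
  atom 1: N, bond orders sum to 3 (valence 3) → 0 H
  atom 2: C, bond orders sum to 4 (valence 4) → 0 H
  atom 3: C, bond orders sum to 3 (valence 4) → 1 H
  atom 4: C, bond orders sum to 2 (valence 4) → 2 H
  atom 5: C, bond orders sum to 4 (valence 4) → 0 H
  atom 6: C, bond orders sum to 4 (valence 4) → 0 H
  atom 7: C, bond orders sum to 2 (valence 4) → 2 H
  atom 8: C, bond orders sum to 2 (valence 4) → 2 H
  atom 9: C, bond orders sum to 3 (valence 4) → 1 H
  atom 10: C, bond orders sum to 1 (valence 4) → 3 H
  atom 11: Br (halogen, monovalent) → 0 H
  atom 12: C, bond orders sum to 3 (valence 4) → 1 H
  atom 13: C, bond orders sum to 4 (valence 4) → 0 H
  atom 14: O, bond orders sum to 2 (valence 2) → 0 H
  atom 15: O, bond orders sum to 2 (valence 2) → 0 H
  atom 16: C, bond orders sum to 1 (valence 4) → 3 H
  atom 17: C, bond orders sum to 2 (valence 4) → 2 H
  atom 18: C, bond orders sum to 3 (valence 4) → 1 H
  atom 19: C, bond orders sum to 2 (valence 4) → 2 H
  atom 20: C, bond orders sum to 1 (valence 4) → 3 H
  atom 21: C, bond orders sum to 4 (valence 4) → 0 H
  atom 22: O, bond orders sum to 2 (valence 2) → 0 H
  atom 23: O, bond orders sum to 1 (valence 2) → 1 H
Total hydrogens: 24.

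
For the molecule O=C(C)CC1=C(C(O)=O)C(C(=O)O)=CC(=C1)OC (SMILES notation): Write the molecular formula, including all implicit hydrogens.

C12H12O6

Walk through each heavy atom and fill implicit hydrogens from standard valence (C 4, N 3, O 2, S 2, halogen 1):
  atom 1: O, bond orders sum to 2 (valence 2) → 0 H
  atom 2: C, bond orders sum to 4 (valence 4) → 0 H
  atom 3: C, bond orders sum to 1 (valence 4) → 3 H
  atom 4: C, bond orders sum to 2 (valence 4) → 2 H
  atom 5: C, bond orders sum to 4 (valence 4) → 0 H
  atom 6: C, bond orders sum to 4 (valence 4) → 0 H
  atom 7: C, bond orders sum to 4 (valence 4) → 0 H
  atom 8: O, bond orders sum to 1 (valence 2) → 1 H
  atom 9: O, bond orders sum to 2 (valence 2) → 0 H
  atom 10: C, bond orders sum to 4 (valence 4) → 0 H
  atom 11: C, bond orders sum to 4 (valence 4) → 0 H
  atom 12: O, bond orders sum to 2 (valence 2) → 0 H
  atom 13: O, bond orders sum to 1 (valence 2) → 1 H
  atom 14: C, bond orders sum to 3 (valence 4) → 1 H
  atom 15: C, bond orders sum to 4 (valence 4) → 0 H
  atom 16: C, bond orders sum to 3 (valence 4) → 1 H
  atom 17: O, bond orders sum to 2 (valence 2) → 0 H
  atom 18: C, bond orders sum to 1 (valence 4) → 3 H
Totals → C:12, H:12, O:6.
In Hill order: C12H12O6.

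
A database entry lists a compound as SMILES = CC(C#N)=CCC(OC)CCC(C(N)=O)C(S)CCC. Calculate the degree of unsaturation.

Molecular formula: C15H26N2O2S.
DoU = (2C + 2 + N − H − X) / 2, where X is the halogen count and O/S are ignored.
    = (2·15 + 2 + 2 − 26 − 0) / 2 = 8 / 2 = 4.

4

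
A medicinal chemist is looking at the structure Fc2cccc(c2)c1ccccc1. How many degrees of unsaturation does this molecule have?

Molecular formula: C12H9F.
DoU = (2C + 2 + N − H − X) / 2, where X is the halogen count and O/S are ignored.
    = (2·12 + 2 + 0 − 9 − 1) / 2 = 16 / 2 = 8.

8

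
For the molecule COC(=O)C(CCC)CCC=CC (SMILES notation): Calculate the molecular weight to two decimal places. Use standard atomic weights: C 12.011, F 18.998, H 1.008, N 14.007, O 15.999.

First, the molecular formula is C11H20O2 (counting implicit H from valence).
  C: 11 × 12.011 = 132.121
  H: 20 × 1.008 = 20.160
  O: 2 × 15.999 = 31.998
Sum: 11×12.011 + 20×1.008 + 2×15.999 = 184.279 → 184.28 g/mol.

184.28 g/mol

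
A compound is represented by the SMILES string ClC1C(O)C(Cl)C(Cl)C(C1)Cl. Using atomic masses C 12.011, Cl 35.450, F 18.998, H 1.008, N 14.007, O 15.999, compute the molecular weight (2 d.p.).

First, the molecular formula is C6H8Cl4O (counting implicit H from valence).
  C: 6 × 12.011 = 72.066
  Cl: 4 × 35.450 = 141.800
  H: 8 × 1.008 = 8.064
  O: 1 × 15.999 = 15.999
Sum: 6×12.011 + 4×35.450 + 8×1.008 + 1×15.999 = 237.929 → 237.93 g/mol.

237.93 g/mol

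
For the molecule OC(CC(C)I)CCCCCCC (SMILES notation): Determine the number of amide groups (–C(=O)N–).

0

Scan the SMILES for the amide motif — none present.
Groups that are present: 1 hydroxyl.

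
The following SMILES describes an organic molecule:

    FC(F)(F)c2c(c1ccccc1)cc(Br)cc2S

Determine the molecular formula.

Walk through each heavy atom and fill implicit hydrogens from standard valence (C 4, N 3, O 2, S 2, halogen 1); for lowercase aromatic atoms, an aromatic c carries 1 H when it has two neighbours and 0 H with three, and aromatic n carries 0 H:
  atom 1: F (halogen, monovalent) → 0 H
  atom 2: C, bond orders sum to 4 (valence 4) → 0 H
  atom 3: F (halogen, monovalent) → 0 H
  atom 4: F (halogen, monovalent) → 0 H
  atom 5: aromatic c, 3 neighbours → 0 H
  atom 6: aromatic c, 3 neighbours → 0 H
  atom 7: aromatic c, 3 neighbours → 0 H
  atom 8: aromatic c, 2 neighbours → 1 H
  atom 9: aromatic c, 2 neighbours → 1 H
  atom 10: aromatic c, 2 neighbours → 1 H
  atom 11: aromatic c, 2 neighbours → 1 H
  atom 12: aromatic c, 2 neighbours → 1 H
  atom 13: aromatic c, 2 neighbours → 1 H
  atom 14: aromatic c, 3 neighbours → 0 H
  atom 15: Br (halogen, monovalent) → 0 H
  atom 16: aromatic c, 2 neighbours → 1 H
  atom 17: aromatic c, 3 neighbours → 0 H
  atom 18: S, bond orders sum to 1 (valence 2) → 1 H
Totals → C:13, H:8, Br:1, F:3, S:1.

C13H8BrF3S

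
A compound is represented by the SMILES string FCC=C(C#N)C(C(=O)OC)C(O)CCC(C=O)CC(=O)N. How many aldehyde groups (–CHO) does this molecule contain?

1

The aldehyde motif appears at heavy-atom position 17 in the SMILES.
Other groups present: 1 alkene, 1 amide, 1 ester, 1 hydroxyl, 1 nitrile.
Aldehyde count: 1.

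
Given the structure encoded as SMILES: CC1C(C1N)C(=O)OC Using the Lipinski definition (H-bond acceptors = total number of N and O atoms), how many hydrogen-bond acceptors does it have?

3

N atoms: 1; O atoms: 2.
Lipinski HBA = 1 + 2 = 3.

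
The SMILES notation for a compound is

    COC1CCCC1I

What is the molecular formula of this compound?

C6H11IO

Walk through each heavy atom and fill implicit hydrogens from standard valence (C 4, N 3, O 2, S 2, halogen 1):
  atom 1: C, bond orders sum to 1 (valence 4) → 3 H
  atom 2: O, bond orders sum to 2 (valence 2) → 0 H
  atom 3: C, bond orders sum to 3 (valence 4) → 1 H
  atom 4: C, bond orders sum to 2 (valence 4) → 2 H
  atom 5: C, bond orders sum to 2 (valence 4) → 2 H
  atom 6: C, bond orders sum to 2 (valence 4) → 2 H
  atom 7: C, bond orders sum to 3 (valence 4) → 1 H
  atom 8: I (halogen, monovalent) → 0 H
Totals → C:6, H:11, I:1, O:1.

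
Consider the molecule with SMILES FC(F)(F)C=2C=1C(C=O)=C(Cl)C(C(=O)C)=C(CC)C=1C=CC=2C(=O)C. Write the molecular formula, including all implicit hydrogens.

C18H14ClF3O3

Walk through each heavy atom and fill implicit hydrogens from standard valence (C 4, N 3, O 2, S 2, halogen 1):
  atom 1: F (halogen, monovalent) → 0 H
  atom 2: C, bond orders sum to 4 (valence 4) → 0 H
  atom 3: F (halogen, monovalent) → 0 H
  atom 4: F (halogen, monovalent) → 0 H
  atom 5: C, bond orders sum to 4 (valence 4) → 0 H
  atom 6: C, bond orders sum to 4 (valence 4) → 0 H
  atom 7: C, bond orders sum to 4 (valence 4) → 0 H
  atom 8: C, bond orders sum to 3 (valence 4) → 1 H
  atom 9: O, bond orders sum to 2 (valence 2) → 0 H
  atom 10: C, bond orders sum to 4 (valence 4) → 0 H
  atom 11: Cl (halogen, monovalent) → 0 H
  atom 12: C, bond orders sum to 4 (valence 4) → 0 H
  atom 13: C, bond orders sum to 4 (valence 4) → 0 H
  atom 14: O, bond orders sum to 2 (valence 2) → 0 H
  atom 15: C, bond orders sum to 1 (valence 4) → 3 H
  atom 16: C, bond orders sum to 4 (valence 4) → 0 H
  atom 17: C, bond orders sum to 2 (valence 4) → 2 H
  atom 18: C, bond orders sum to 1 (valence 4) → 3 H
  atom 19: C, bond orders sum to 4 (valence 4) → 0 H
  atom 20: C, bond orders sum to 3 (valence 4) → 1 H
  atom 21: C, bond orders sum to 3 (valence 4) → 1 H
  atom 22: C, bond orders sum to 4 (valence 4) → 0 H
  atom 23: C, bond orders sum to 4 (valence 4) → 0 H
  atom 24: O, bond orders sum to 2 (valence 2) → 0 H
  atom 25: C, bond orders sum to 1 (valence 4) → 3 H
Totals → C:18, H:14, Cl:1, F:3, O:3.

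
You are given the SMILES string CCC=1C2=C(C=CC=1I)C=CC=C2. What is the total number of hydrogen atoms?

11

Walk through each heavy atom and fill implicit hydrogens from standard valence (C 4, N 3, O 2, S 2, halogen 1):
  atom 1: C, bond orders sum to 1 (valence 4) → 3 H
  atom 2: C, bond orders sum to 2 (valence 4) → 2 H
  atom 3: C, bond orders sum to 4 (valence 4) → 0 H
  atom 4: C, bond orders sum to 4 (valence 4) → 0 H
  atom 5: C, bond orders sum to 4 (valence 4) → 0 H
  atom 6: C, bond orders sum to 3 (valence 4) → 1 H
  atom 7: C, bond orders sum to 3 (valence 4) → 1 H
  atom 8: C, bond orders sum to 4 (valence 4) → 0 H
  atom 9: I (halogen, monovalent) → 0 H
  atom 10: C, bond orders sum to 3 (valence 4) → 1 H
  atom 11: C, bond orders sum to 3 (valence 4) → 1 H
  atom 12: C, bond orders sum to 3 (valence 4) → 1 H
  atom 13: C, bond orders sum to 3 (valence 4) → 1 H
Total hydrogens: 11.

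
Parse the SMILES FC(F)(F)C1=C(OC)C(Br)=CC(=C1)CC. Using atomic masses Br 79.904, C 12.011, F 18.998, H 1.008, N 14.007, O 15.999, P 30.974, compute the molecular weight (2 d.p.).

283.09 g/mol

First, the molecular formula is C10H10BrF3O (counting implicit H from valence).
  Br: 1 × 79.904 = 79.904
  C: 10 × 12.011 = 120.110
  F: 3 × 18.998 = 56.994
  H: 10 × 1.008 = 10.080
  O: 1 × 15.999 = 15.999
Sum: 1×79.904 + 10×12.011 + 3×18.998 + 10×1.008 + 1×15.999 = 283.087 → 283.09 g/mol.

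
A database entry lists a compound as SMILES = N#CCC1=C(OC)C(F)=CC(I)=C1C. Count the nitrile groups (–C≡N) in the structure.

1

The nitrile motif appears at heavy-atom position 2 in the SMILES.
Other groups present: 1 ether.
Nitrile count: 1.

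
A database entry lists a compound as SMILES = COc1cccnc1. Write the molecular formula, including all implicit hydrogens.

C6H7NO

Walk through each heavy atom and fill implicit hydrogens from standard valence (C 4, N 3, O 2, S 2, halogen 1); for lowercase aromatic atoms, an aromatic c carries 1 H when it has two neighbours and 0 H with three, and aromatic n carries 0 H:
  atom 1: C, bond orders sum to 1 (valence 4) → 3 H
  atom 2: O, bond orders sum to 2 (valence 2) → 0 H
  atom 3: aromatic c, 3 neighbours → 0 H
  atom 4: aromatic c, 2 neighbours → 1 H
  atom 5: aromatic c, 2 neighbours → 1 H
  atom 6: aromatic c, 2 neighbours → 1 H
  atom 7: aromatic n, 2 neighbours → 0 H
  atom 8: aromatic c, 2 neighbours → 1 H
Totals → C:6, H:7, N:1, O:1.
In Hill order: C6H7NO.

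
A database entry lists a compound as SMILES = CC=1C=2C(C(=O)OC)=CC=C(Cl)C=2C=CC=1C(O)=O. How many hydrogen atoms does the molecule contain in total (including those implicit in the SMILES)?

11

Walk through each heavy atom and fill implicit hydrogens from standard valence (C 4, N 3, O 2, S 2, halogen 1):
  atom 1: C, bond orders sum to 1 (valence 4) → 3 H
  atom 2: C, bond orders sum to 4 (valence 4) → 0 H
  atom 3: C, bond orders sum to 4 (valence 4) → 0 H
  atom 4: C, bond orders sum to 4 (valence 4) → 0 H
  atom 5: C, bond orders sum to 4 (valence 4) → 0 H
  atom 6: O, bond orders sum to 2 (valence 2) → 0 H
  atom 7: O, bond orders sum to 2 (valence 2) → 0 H
  atom 8: C, bond orders sum to 1 (valence 4) → 3 H
  atom 9: C, bond orders sum to 3 (valence 4) → 1 H
  atom 10: C, bond orders sum to 3 (valence 4) → 1 H
  atom 11: C, bond orders sum to 4 (valence 4) → 0 H
  atom 12: Cl (halogen, monovalent) → 0 H
  atom 13: C, bond orders sum to 4 (valence 4) → 0 H
  atom 14: C, bond orders sum to 3 (valence 4) → 1 H
  atom 15: C, bond orders sum to 3 (valence 4) → 1 H
  atom 16: C, bond orders sum to 4 (valence 4) → 0 H
  atom 17: C, bond orders sum to 4 (valence 4) → 0 H
  atom 18: O, bond orders sum to 1 (valence 2) → 1 H
  atom 19: O, bond orders sum to 2 (valence 2) → 0 H
Total hydrogens: 11.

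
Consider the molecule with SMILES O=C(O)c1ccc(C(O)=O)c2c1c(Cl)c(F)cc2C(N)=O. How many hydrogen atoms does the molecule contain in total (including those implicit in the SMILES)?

Walk through each heavy atom and fill implicit hydrogens from standard valence (C 4, N 3, O 2, S 2, halogen 1); for lowercase aromatic atoms, an aromatic c carries 1 H when it has two neighbours and 0 H with three, and aromatic n carries 0 H:
  atom 1: O, bond orders sum to 2 (valence 2) → 0 H
  atom 2: C, bond orders sum to 4 (valence 4) → 0 H
  atom 3: O, bond orders sum to 1 (valence 2) → 1 H
  atom 4: aromatic c, 3 neighbours → 0 H
  atom 5: aromatic c, 2 neighbours → 1 H
  atom 6: aromatic c, 2 neighbours → 1 H
  atom 7: aromatic c, 3 neighbours → 0 H
  atom 8: C, bond orders sum to 4 (valence 4) → 0 H
  atom 9: O, bond orders sum to 1 (valence 2) → 1 H
  atom 10: O, bond orders sum to 2 (valence 2) → 0 H
  atom 11: aromatic c, 3 neighbours → 0 H
  atom 12: aromatic c, 3 neighbours → 0 H
  atom 13: aromatic c, 3 neighbours → 0 H
  atom 14: Cl (halogen, monovalent) → 0 H
  atom 15: aromatic c, 3 neighbours → 0 H
  atom 16: F (halogen, monovalent) → 0 H
  atom 17: aromatic c, 2 neighbours → 1 H
  atom 18: aromatic c, 3 neighbours → 0 H
  atom 19: C, bond orders sum to 4 (valence 4) → 0 H
  atom 20: N, bond orders sum to 1 (valence 3) → 2 H
  atom 21: O, bond orders sum to 2 (valence 2) → 0 H
Total hydrogens: 7.

7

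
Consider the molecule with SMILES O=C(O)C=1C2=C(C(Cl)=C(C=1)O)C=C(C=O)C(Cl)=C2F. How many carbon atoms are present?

Count every carbon token in the SMILES (each C, including those in ring-closure positions and inside branches).
Carbon count: 12.

12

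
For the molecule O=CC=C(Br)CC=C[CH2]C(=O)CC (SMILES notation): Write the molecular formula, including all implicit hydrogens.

C10H13BrO2

Walk through each heavy atom and fill implicit hydrogens from standard valence (C 4, N 3, O 2, S 2, halogen 1):
  atom 1: O, bond orders sum to 2 (valence 2) → 0 H
  atom 2: C, bond orders sum to 3 (valence 4) → 1 H
  atom 3: C, bond orders sum to 3 (valence 4) → 1 H
  atom 4: C, bond orders sum to 4 (valence 4) → 0 H
  atom 5: Br (halogen, monovalent) → 0 H
  atom 6: C, bond orders sum to 2 (valence 4) → 2 H
  atom 7: C, bond orders sum to 3 (valence 4) → 1 H
  atom 8: C, bond orders sum to 3 (valence 4) → 1 H
  atom 9: C with explicit H count 2
  atom 10: C, bond orders sum to 4 (valence 4) → 0 H
  atom 11: O, bond orders sum to 2 (valence 2) → 0 H
  atom 12: C, bond orders sum to 2 (valence 4) → 2 H
  atom 13: C, bond orders sum to 1 (valence 4) → 3 H
Totals → C:10, H:13, Br:1, O:2.
In Hill order: C10H13BrO2.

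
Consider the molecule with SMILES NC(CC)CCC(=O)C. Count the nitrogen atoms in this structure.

Scan the SMILES for N atoms (remember two-letter symbols like Cl and Br are single atoms).
Nitrogen count: 1.

1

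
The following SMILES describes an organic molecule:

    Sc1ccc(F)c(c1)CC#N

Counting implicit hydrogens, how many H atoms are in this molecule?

Walk through each heavy atom and fill implicit hydrogens from standard valence (C 4, N 3, O 2, S 2, halogen 1); for lowercase aromatic atoms, an aromatic c carries 1 H when it has two neighbours and 0 H with three, and aromatic n carries 0 H:
  atom 1: S, bond orders sum to 1 (valence 2) → 1 H
  atom 2: aromatic c, 3 neighbours → 0 H
  atom 3: aromatic c, 2 neighbours → 1 H
  atom 4: aromatic c, 2 neighbours → 1 H
  atom 5: aromatic c, 3 neighbours → 0 H
  atom 6: F (halogen, monovalent) → 0 H
  atom 7: aromatic c, 3 neighbours → 0 H
  atom 8: aromatic c, 2 neighbours → 1 H
  atom 9: C, bond orders sum to 2 (valence 4) → 2 H
  atom 10: C, bond orders sum to 4 (valence 4) → 0 H
  atom 11: N, bond orders sum to 3 (valence 3) → 0 H
Total hydrogens: 6.

6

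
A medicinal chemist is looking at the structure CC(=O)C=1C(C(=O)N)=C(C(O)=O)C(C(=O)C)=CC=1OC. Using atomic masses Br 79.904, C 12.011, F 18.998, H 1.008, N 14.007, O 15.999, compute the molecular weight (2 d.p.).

First, the molecular formula is C13H13NO6 (counting implicit H from valence).
  C: 13 × 12.011 = 156.143
  H: 13 × 1.008 = 13.104
  N: 1 × 14.007 = 14.007
  O: 6 × 15.999 = 95.994
Sum: 13×12.011 + 13×1.008 + 1×14.007 + 6×15.999 = 279.248 → 279.25 g/mol.

279.25 g/mol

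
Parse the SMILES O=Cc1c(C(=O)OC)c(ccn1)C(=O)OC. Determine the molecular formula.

C10H9NO5

Walk through each heavy atom and fill implicit hydrogens from standard valence (C 4, N 3, O 2, S 2, halogen 1); for lowercase aromatic atoms, an aromatic c carries 1 H when it has two neighbours and 0 H with three, and aromatic n carries 0 H:
  atom 1: O, bond orders sum to 2 (valence 2) → 0 H
  atom 2: C, bond orders sum to 3 (valence 4) → 1 H
  atom 3: aromatic c, 3 neighbours → 0 H
  atom 4: aromatic c, 3 neighbours → 0 H
  atom 5: C, bond orders sum to 4 (valence 4) → 0 H
  atom 6: O, bond orders sum to 2 (valence 2) → 0 H
  atom 7: O, bond orders sum to 2 (valence 2) → 0 H
  atom 8: C, bond orders sum to 1 (valence 4) → 3 H
  atom 9: aromatic c, 3 neighbours → 0 H
  atom 10: aromatic c, 2 neighbours → 1 H
  atom 11: aromatic c, 2 neighbours → 1 H
  atom 12: aromatic n, 2 neighbours → 0 H
  atom 13: C, bond orders sum to 4 (valence 4) → 0 H
  atom 14: O, bond orders sum to 2 (valence 2) → 0 H
  atom 15: O, bond orders sum to 2 (valence 2) → 0 H
  atom 16: C, bond orders sum to 1 (valence 4) → 3 H
Totals → C:10, H:9, N:1, O:5.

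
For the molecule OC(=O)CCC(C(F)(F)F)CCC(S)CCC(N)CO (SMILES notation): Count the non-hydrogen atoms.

Every atom symbol written in the SMILES (organic subset) is one heavy atom; implicit H are not written.
Heavy atoms by element → C:12, F:3, N:1, O:3, S:1.
Total: 20.

20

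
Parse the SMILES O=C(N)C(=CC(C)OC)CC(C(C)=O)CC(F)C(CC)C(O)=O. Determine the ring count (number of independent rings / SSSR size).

0

In SMILES, each pair of matching ring-closure digits denotes one ring-closing bond; the number of such bonds equals the number of independent rings.
Ring-closure bonds here: 0.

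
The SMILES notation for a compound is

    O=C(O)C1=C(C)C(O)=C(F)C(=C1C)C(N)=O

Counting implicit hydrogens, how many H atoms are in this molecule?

Walk through each heavy atom and fill implicit hydrogens from standard valence (C 4, N 3, O 2, S 2, halogen 1):
  atom 1: O, bond orders sum to 2 (valence 2) → 0 H
  atom 2: C, bond orders sum to 4 (valence 4) → 0 H
  atom 3: O, bond orders sum to 1 (valence 2) → 1 H
  atom 4: C, bond orders sum to 4 (valence 4) → 0 H
  atom 5: C, bond orders sum to 4 (valence 4) → 0 H
  atom 6: C, bond orders sum to 1 (valence 4) → 3 H
  atom 7: C, bond orders sum to 4 (valence 4) → 0 H
  atom 8: O, bond orders sum to 1 (valence 2) → 1 H
  atom 9: C, bond orders sum to 4 (valence 4) → 0 H
  atom 10: F (halogen, monovalent) → 0 H
  atom 11: C, bond orders sum to 4 (valence 4) → 0 H
  atom 12: C, bond orders sum to 4 (valence 4) → 0 H
  atom 13: C, bond orders sum to 1 (valence 4) → 3 H
  atom 14: C, bond orders sum to 4 (valence 4) → 0 H
  atom 15: N, bond orders sum to 1 (valence 3) → 2 H
  atom 16: O, bond orders sum to 2 (valence 2) → 0 H
Total hydrogens: 10.

10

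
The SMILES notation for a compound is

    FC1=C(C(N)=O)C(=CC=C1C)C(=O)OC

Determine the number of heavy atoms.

15

Every atom symbol written in the SMILES (organic subset) is one heavy atom; implicit H are not written.
Heavy atoms by element → C:10, F:1, N:1, O:3.
Total: 15.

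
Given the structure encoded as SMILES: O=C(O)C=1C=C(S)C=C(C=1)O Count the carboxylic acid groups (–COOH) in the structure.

The carboxylic acid motif appears at heavy-atom position 2 in the SMILES.
Other groups present: 1 hydroxyl, 1 thiol.
Carboxylic acid count: 1.

1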